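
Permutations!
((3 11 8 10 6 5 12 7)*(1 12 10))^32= ((1 12 7 3 11 8)(5 10 6))^32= (1 7 11)(3 8 12)(5 6 10)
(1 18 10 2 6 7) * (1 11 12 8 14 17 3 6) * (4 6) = (1 18 10 2)(3 4 6 7 11 12 8 14 17) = [0, 18, 1, 4, 6, 5, 7, 11, 14, 9, 2, 12, 8, 13, 17, 15, 16, 3, 10]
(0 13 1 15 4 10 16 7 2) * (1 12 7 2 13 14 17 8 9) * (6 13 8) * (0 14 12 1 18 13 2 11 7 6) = [12, 15, 14, 3, 10, 5, 2, 8, 9, 18, 16, 7, 6, 1, 17, 4, 11, 0, 13] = (0 12 6 2 14 17)(1 15 4 10 16 11 7 8 9 18 13)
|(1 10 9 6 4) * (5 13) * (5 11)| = 15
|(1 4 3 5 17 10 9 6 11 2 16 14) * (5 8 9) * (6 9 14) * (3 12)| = |(1 4 12 3 8 14)(2 16 6 11)(5 17 10)| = 12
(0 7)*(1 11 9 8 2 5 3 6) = (0 7)(1 11 9 8 2 5 3 6) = [7, 11, 5, 6, 4, 3, 1, 0, 2, 8, 10, 9]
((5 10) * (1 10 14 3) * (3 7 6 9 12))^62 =(1 3 12 9 6 7 14 5 10)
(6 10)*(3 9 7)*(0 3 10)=(0 3 9 7 10 6)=[3, 1, 2, 9, 4, 5, 0, 10, 8, 7, 6]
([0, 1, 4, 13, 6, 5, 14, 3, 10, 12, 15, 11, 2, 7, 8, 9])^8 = (2 12 9 15 10 8 14 6 4)(3 7 13)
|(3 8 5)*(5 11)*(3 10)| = 5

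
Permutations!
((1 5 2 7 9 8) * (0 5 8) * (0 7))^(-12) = ((0 5 2)(1 8)(7 9))^(-12) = (9)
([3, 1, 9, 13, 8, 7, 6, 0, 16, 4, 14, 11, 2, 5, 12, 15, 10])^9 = [7, 1, 9, 0, 8, 13, 6, 5, 16, 4, 14, 11, 2, 3, 12, 15, 10]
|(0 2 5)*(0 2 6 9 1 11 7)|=6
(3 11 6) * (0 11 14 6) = (0 11)(3 14 6) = [11, 1, 2, 14, 4, 5, 3, 7, 8, 9, 10, 0, 12, 13, 6]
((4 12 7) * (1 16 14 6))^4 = ((1 16 14 6)(4 12 7))^4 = (16)(4 12 7)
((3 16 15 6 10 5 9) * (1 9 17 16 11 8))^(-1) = ((1 9 3 11 8)(5 17 16 15 6 10))^(-1) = (1 8 11 3 9)(5 10 6 15 16 17)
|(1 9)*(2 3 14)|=|(1 9)(2 3 14)|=6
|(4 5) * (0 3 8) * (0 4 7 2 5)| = |(0 3 8 4)(2 5 7)| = 12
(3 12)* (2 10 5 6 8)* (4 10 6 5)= [0, 1, 6, 12, 10, 5, 8, 7, 2, 9, 4, 11, 3]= (2 6 8)(3 12)(4 10)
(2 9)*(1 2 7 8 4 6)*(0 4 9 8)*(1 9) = (0 4 6 9 7)(1 2 8) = [4, 2, 8, 3, 6, 5, 9, 0, 1, 7]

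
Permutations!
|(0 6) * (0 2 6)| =2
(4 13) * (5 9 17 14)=(4 13)(5 9 17 14)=[0, 1, 2, 3, 13, 9, 6, 7, 8, 17, 10, 11, 12, 4, 5, 15, 16, 14]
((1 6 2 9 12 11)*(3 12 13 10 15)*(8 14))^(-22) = (1 12 15 13 2)(3 10 9 6 11)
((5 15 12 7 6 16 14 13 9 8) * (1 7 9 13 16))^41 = (1 6 7)(5 15 12 9 8)(14 16)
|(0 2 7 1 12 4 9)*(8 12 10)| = |(0 2 7 1 10 8 12 4 9)| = 9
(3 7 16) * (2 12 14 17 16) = [0, 1, 12, 7, 4, 5, 6, 2, 8, 9, 10, 11, 14, 13, 17, 15, 3, 16] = (2 12 14 17 16 3 7)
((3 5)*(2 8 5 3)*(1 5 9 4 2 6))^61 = ((1 5 6)(2 8 9 4))^61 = (1 5 6)(2 8 9 4)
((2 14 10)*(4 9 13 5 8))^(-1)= ((2 14 10)(4 9 13 5 8))^(-1)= (2 10 14)(4 8 5 13 9)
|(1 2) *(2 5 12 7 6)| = |(1 5 12 7 6 2)| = 6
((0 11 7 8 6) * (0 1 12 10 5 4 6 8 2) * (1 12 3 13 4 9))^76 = ((0 11 7 2)(1 3 13 4 6 12 10 5 9))^76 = (1 6 9 4 5 13 10 3 12)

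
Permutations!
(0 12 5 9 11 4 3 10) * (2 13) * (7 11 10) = (0 12 5 9 10)(2 13)(3 7 11 4) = [12, 1, 13, 7, 3, 9, 6, 11, 8, 10, 0, 4, 5, 2]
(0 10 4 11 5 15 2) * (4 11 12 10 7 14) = [7, 1, 0, 3, 12, 15, 6, 14, 8, 9, 11, 5, 10, 13, 4, 2] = (0 7 14 4 12 10 11 5 15 2)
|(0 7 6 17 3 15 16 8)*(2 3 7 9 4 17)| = 11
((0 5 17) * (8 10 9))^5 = ((0 5 17)(8 10 9))^5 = (0 17 5)(8 9 10)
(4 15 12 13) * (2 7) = (2 7)(4 15 12 13) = [0, 1, 7, 3, 15, 5, 6, 2, 8, 9, 10, 11, 13, 4, 14, 12]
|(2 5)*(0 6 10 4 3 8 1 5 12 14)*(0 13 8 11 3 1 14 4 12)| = 24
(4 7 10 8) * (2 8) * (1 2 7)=(1 2 8 4)(7 10)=[0, 2, 8, 3, 1, 5, 6, 10, 4, 9, 7]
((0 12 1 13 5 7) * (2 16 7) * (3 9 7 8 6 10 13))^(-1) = (0 7 9 3 1 12)(2 5 13 10 6 8 16) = ((0 12 1 3 9 7)(2 16 8 6 10 13 5))^(-1)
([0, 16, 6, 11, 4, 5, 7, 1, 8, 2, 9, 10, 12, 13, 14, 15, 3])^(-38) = (1 6 9 11 16 7 2 10 3)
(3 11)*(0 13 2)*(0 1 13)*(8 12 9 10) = (1 13 2)(3 11)(8 12 9 10) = [0, 13, 1, 11, 4, 5, 6, 7, 12, 10, 8, 3, 9, 2]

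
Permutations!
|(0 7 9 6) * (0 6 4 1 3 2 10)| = 8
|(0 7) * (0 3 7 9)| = |(0 9)(3 7)| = 2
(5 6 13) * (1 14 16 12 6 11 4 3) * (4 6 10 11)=(1 14 16 12 10 11 6 13 5 4 3)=[0, 14, 2, 1, 3, 4, 13, 7, 8, 9, 11, 6, 10, 5, 16, 15, 12]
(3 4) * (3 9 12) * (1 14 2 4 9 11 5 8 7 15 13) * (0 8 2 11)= (0 8 7 15 13 1 14 11 5 2 4)(3 9 12)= [8, 14, 4, 9, 0, 2, 6, 15, 7, 12, 10, 5, 3, 1, 11, 13]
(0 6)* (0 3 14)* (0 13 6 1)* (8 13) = (0 1)(3 14 8 13 6) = [1, 0, 2, 14, 4, 5, 3, 7, 13, 9, 10, 11, 12, 6, 8]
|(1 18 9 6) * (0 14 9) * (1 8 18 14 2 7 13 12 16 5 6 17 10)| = 10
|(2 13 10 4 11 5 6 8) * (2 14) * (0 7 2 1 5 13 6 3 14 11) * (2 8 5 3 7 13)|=|(0 13 10 4)(1 3 14)(2 6 5 7 8 11)|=12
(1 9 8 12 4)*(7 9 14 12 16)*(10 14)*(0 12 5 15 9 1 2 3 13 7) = (0 12 4 2 3 13 7 1 10 14 5 15 9 8 16) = [12, 10, 3, 13, 2, 15, 6, 1, 16, 8, 14, 11, 4, 7, 5, 9, 0]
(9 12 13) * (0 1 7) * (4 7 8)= (0 1 8 4 7)(9 12 13)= [1, 8, 2, 3, 7, 5, 6, 0, 4, 12, 10, 11, 13, 9]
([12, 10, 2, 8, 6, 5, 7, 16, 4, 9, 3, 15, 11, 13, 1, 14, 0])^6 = (0 10 16 1 7 14 6 15 4 11 8 12 3)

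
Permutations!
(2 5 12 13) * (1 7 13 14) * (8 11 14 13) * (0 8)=(0 8 11 14 1 7)(2 5 12 13)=[8, 7, 5, 3, 4, 12, 6, 0, 11, 9, 10, 14, 13, 2, 1]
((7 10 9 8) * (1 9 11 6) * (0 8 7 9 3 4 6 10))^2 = (11)(0 9)(1 4)(3 6)(7 8)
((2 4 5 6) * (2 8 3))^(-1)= (2 3 8 6 5 4)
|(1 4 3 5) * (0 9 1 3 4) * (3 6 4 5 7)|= |(0 9 1)(3 7)(4 5 6)|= 6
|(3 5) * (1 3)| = |(1 3 5)| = 3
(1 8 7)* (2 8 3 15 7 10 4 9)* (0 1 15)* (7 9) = (0 1 3)(2 8 10 4 7 15 9) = [1, 3, 8, 0, 7, 5, 6, 15, 10, 2, 4, 11, 12, 13, 14, 9]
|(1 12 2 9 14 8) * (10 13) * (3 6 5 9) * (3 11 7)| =|(1 12 2 11 7 3 6 5 9 14 8)(10 13)| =22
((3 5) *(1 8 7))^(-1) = ((1 8 7)(3 5))^(-1) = (1 7 8)(3 5)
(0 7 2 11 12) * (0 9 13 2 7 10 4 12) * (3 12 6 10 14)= (0 14 3 12 9 13 2 11)(4 6 10)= [14, 1, 11, 12, 6, 5, 10, 7, 8, 13, 4, 0, 9, 2, 3]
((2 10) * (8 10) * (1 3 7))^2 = ((1 3 7)(2 8 10))^2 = (1 7 3)(2 10 8)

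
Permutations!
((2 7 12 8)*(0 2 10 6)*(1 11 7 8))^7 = (0 8 6 2 10)(1 12 7 11)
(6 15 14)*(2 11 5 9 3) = (2 11 5 9 3)(6 15 14) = [0, 1, 11, 2, 4, 9, 15, 7, 8, 3, 10, 5, 12, 13, 6, 14]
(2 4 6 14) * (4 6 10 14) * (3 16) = [0, 1, 6, 16, 10, 5, 4, 7, 8, 9, 14, 11, 12, 13, 2, 15, 3] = (2 6 4 10 14)(3 16)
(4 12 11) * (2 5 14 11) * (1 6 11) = [0, 6, 5, 3, 12, 14, 11, 7, 8, 9, 10, 4, 2, 13, 1] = (1 6 11 4 12 2 5 14)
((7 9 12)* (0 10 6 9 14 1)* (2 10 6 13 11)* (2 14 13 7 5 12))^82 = (0 9 10 13 14)(1 6 2 7 11)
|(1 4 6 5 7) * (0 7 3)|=7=|(0 7 1 4 6 5 3)|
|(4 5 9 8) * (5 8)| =2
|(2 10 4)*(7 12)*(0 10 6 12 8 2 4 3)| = 15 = |(0 10 3)(2 6 12 7 8)|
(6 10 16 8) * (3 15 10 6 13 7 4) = (3 15 10 16 8 13 7 4) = [0, 1, 2, 15, 3, 5, 6, 4, 13, 9, 16, 11, 12, 7, 14, 10, 8]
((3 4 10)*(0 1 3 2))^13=(0 1 3 4 10 2)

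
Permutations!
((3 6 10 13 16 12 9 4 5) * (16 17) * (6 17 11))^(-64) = (3 5 4 9 12 16 17)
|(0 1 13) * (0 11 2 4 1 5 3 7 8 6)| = 30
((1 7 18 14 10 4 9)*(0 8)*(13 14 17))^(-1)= (0 8)(1 9 4 10 14 13 17 18 7)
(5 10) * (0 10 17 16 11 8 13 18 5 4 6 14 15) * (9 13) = (0 10 4 6 14 15)(5 17 16 11 8 9 13 18) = [10, 1, 2, 3, 6, 17, 14, 7, 9, 13, 4, 8, 12, 18, 15, 0, 11, 16, 5]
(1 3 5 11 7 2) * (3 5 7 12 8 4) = (1 5 11 12 8 4 3 7 2) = [0, 5, 1, 7, 3, 11, 6, 2, 4, 9, 10, 12, 8]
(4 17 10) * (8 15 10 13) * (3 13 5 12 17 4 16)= (3 13 8 15 10 16)(5 12 17)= [0, 1, 2, 13, 4, 12, 6, 7, 15, 9, 16, 11, 17, 8, 14, 10, 3, 5]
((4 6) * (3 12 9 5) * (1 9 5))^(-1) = (1 9)(3 5 12)(4 6)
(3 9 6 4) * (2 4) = (2 4 3 9 6) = [0, 1, 4, 9, 3, 5, 2, 7, 8, 6]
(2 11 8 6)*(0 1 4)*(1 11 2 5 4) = (0 11 8 6 5 4) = [11, 1, 2, 3, 0, 4, 5, 7, 6, 9, 10, 8]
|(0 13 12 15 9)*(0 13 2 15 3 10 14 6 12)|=5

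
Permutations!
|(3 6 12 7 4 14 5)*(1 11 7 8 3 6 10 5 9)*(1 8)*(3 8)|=|(1 11 7 4 14 9 3 10 5 6 12)|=11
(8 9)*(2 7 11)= (2 7 11)(8 9)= [0, 1, 7, 3, 4, 5, 6, 11, 9, 8, 10, 2]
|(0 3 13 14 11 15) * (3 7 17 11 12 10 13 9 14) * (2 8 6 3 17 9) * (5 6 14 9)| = 14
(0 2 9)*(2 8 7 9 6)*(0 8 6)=(0 6 2)(7 9 8)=[6, 1, 0, 3, 4, 5, 2, 9, 7, 8]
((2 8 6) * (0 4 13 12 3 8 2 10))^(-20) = ((0 4 13 12 3 8 6 10))^(-20) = (0 3)(4 8)(6 13)(10 12)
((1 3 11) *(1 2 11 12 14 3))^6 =((2 11)(3 12 14))^6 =(14)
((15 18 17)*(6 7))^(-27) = (18)(6 7)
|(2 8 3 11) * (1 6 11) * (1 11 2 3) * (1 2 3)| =|(1 6 3 11)(2 8)| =4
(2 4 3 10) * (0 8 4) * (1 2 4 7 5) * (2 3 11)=[8, 3, 0, 10, 11, 1, 6, 5, 7, 9, 4, 2]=(0 8 7 5 1 3 10 4 11 2)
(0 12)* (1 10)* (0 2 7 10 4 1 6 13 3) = (0 12 2 7 10 6 13 3)(1 4) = [12, 4, 7, 0, 1, 5, 13, 10, 8, 9, 6, 11, 2, 3]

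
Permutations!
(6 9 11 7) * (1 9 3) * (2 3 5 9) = (1 2 3)(5 9 11 7 6) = [0, 2, 3, 1, 4, 9, 5, 6, 8, 11, 10, 7]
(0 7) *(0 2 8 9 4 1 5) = (0 7 2 8 9 4 1 5) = [7, 5, 8, 3, 1, 0, 6, 2, 9, 4]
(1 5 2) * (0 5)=(0 5 2 1)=[5, 0, 1, 3, 4, 2]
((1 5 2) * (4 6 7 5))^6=((1 4 6 7 5 2))^6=(7)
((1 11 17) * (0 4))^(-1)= ((0 4)(1 11 17))^(-1)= (0 4)(1 17 11)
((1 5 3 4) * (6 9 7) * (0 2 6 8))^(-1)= ((0 2 6 9 7 8)(1 5 3 4))^(-1)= (0 8 7 9 6 2)(1 4 3 5)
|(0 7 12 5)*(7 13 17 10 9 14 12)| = 8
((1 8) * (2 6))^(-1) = ((1 8)(2 6))^(-1) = (1 8)(2 6)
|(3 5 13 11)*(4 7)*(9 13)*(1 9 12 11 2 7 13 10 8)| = |(1 9 10 8)(2 7 4 13)(3 5 12 11)| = 4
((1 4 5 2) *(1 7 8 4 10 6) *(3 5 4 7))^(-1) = (1 6 10)(2 5 3)(7 8)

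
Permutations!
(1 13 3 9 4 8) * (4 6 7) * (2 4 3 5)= [0, 13, 4, 9, 8, 2, 7, 3, 1, 6, 10, 11, 12, 5]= (1 13 5 2 4 8)(3 9 6 7)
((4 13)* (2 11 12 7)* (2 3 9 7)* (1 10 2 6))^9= (1 11)(2 6)(4 13)(10 12)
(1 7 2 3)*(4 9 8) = (1 7 2 3)(4 9 8) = [0, 7, 3, 1, 9, 5, 6, 2, 4, 8]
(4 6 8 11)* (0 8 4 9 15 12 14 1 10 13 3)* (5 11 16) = (0 8 16 5 11 9 15 12 14 1 10 13 3)(4 6) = [8, 10, 2, 0, 6, 11, 4, 7, 16, 15, 13, 9, 14, 3, 1, 12, 5]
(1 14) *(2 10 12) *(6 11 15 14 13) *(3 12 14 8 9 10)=(1 13 6 11 15 8 9 10 14)(2 3 12)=[0, 13, 3, 12, 4, 5, 11, 7, 9, 10, 14, 15, 2, 6, 1, 8]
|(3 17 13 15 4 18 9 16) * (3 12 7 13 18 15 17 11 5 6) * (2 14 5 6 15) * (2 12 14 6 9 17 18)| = |(2 6 3 11 9 16 14 5 15 4 12 7 13 18 17)| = 15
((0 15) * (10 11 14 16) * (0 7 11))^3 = ((0 15 7 11 14 16 10))^3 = (0 11 10 7 16 15 14)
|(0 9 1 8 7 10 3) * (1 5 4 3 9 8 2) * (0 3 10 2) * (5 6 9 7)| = |(0 8 5 4 10 7 2 1)(6 9)| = 8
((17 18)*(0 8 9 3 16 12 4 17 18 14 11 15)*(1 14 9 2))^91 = (18)(3 16 12 4 17 9)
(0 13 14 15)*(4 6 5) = [13, 1, 2, 3, 6, 4, 5, 7, 8, 9, 10, 11, 12, 14, 15, 0] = (0 13 14 15)(4 6 5)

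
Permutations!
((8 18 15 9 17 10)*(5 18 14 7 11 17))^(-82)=((5 18 15 9)(7 11 17 10 8 14))^(-82)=(5 15)(7 17 8)(9 18)(10 14 11)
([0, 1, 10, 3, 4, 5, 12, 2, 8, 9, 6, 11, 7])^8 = (2 12 10 7 6)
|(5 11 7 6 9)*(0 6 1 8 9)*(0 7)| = |(0 6 7 1 8 9 5 11)| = 8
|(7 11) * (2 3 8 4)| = |(2 3 8 4)(7 11)| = 4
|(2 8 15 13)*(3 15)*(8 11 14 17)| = 8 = |(2 11 14 17 8 3 15 13)|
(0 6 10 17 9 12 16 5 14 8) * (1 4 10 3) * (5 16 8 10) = (0 6 3 1 4 5 14 10 17 9 12 8) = [6, 4, 2, 1, 5, 14, 3, 7, 0, 12, 17, 11, 8, 13, 10, 15, 16, 9]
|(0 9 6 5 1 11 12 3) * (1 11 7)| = |(0 9 6 5 11 12 3)(1 7)| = 14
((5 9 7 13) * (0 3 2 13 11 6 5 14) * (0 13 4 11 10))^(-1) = ((0 3 2 4 11 6 5 9 7 10)(13 14))^(-1) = (0 10 7 9 5 6 11 4 2 3)(13 14)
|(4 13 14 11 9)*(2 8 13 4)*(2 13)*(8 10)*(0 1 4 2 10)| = |(0 1 4 2)(8 10)(9 13 14 11)| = 4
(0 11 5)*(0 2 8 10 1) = (0 11 5 2 8 10 1) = [11, 0, 8, 3, 4, 2, 6, 7, 10, 9, 1, 5]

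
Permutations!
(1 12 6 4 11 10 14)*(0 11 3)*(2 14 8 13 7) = (0 11 10 8 13 7 2 14 1 12 6 4 3) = [11, 12, 14, 0, 3, 5, 4, 2, 13, 9, 8, 10, 6, 7, 1]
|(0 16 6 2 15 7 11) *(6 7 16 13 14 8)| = 10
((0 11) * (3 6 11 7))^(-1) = ((0 7 3 6 11))^(-1) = (0 11 6 3 7)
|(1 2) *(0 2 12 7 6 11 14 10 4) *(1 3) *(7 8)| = |(0 2 3 1 12 8 7 6 11 14 10 4)| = 12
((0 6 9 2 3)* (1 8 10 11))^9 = ((0 6 9 2 3)(1 8 10 11))^9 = (0 3 2 9 6)(1 8 10 11)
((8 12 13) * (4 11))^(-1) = (4 11)(8 13 12) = ((4 11)(8 12 13))^(-1)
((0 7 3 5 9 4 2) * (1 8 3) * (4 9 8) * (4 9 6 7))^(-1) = ((0 4 2)(1 9 6 7)(3 5 8))^(-1) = (0 2 4)(1 7 6 9)(3 8 5)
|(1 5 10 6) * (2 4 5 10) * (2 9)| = 12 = |(1 10 6)(2 4 5 9)|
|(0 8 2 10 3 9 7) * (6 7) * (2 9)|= 15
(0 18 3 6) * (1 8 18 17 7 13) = [17, 8, 2, 6, 4, 5, 0, 13, 18, 9, 10, 11, 12, 1, 14, 15, 16, 7, 3] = (0 17 7 13 1 8 18 3 6)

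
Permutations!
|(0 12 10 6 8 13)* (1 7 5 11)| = 12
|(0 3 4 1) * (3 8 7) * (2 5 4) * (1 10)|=9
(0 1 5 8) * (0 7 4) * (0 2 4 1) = (1 5 8 7)(2 4) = [0, 5, 4, 3, 2, 8, 6, 1, 7]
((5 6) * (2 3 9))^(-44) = (2 3 9)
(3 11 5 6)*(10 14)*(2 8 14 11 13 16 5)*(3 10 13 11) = [0, 1, 8, 11, 4, 6, 10, 7, 14, 9, 3, 2, 12, 16, 13, 15, 5] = (2 8 14 13 16 5 6 10 3 11)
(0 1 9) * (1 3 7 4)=(0 3 7 4 1 9)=[3, 9, 2, 7, 1, 5, 6, 4, 8, 0]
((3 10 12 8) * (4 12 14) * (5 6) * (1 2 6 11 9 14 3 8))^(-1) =((1 2 6 5 11 9 14 4 12)(3 10))^(-1) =(1 12 4 14 9 11 5 6 2)(3 10)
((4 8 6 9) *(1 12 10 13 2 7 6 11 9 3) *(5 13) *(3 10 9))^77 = (2 13 5 10 6 7)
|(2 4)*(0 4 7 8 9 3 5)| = 8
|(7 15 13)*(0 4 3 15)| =6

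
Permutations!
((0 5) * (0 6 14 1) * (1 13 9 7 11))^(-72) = (14)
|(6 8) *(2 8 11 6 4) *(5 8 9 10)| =|(2 9 10 5 8 4)(6 11)| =6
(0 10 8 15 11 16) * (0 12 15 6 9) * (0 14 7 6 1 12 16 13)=(16)(0 10 8 1 12 15 11 13)(6 9 14 7)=[10, 12, 2, 3, 4, 5, 9, 6, 1, 14, 8, 13, 15, 0, 7, 11, 16]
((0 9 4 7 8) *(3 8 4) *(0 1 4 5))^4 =(0 1)(3 7)(4 9)(5 8)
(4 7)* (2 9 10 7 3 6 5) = (2 9 10 7 4 3 6 5) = [0, 1, 9, 6, 3, 2, 5, 4, 8, 10, 7]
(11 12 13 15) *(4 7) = (4 7)(11 12 13 15) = [0, 1, 2, 3, 7, 5, 6, 4, 8, 9, 10, 12, 13, 15, 14, 11]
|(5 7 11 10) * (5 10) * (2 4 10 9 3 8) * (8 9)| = |(2 4 10 8)(3 9)(5 7 11)| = 12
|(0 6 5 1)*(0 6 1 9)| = 5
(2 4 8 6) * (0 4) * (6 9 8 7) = (0 4 7 6 2)(8 9) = [4, 1, 0, 3, 7, 5, 2, 6, 9, 8]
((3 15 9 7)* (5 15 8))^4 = (3 9 5)(7 15 8)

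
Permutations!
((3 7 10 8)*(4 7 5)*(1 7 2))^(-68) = ((1 7 10 8 3 5 4 2))^(-68) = (1 3)(2 8)(4 10)(5 7)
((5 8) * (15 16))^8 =(16)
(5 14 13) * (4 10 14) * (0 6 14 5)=(0 6 14 13)(4 10 5)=[6, 1, 2, 3, 10, 4, 14, 7, 8, 9, 5, 11, 12, 0, 13]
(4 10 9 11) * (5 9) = (4 10 5 9 11) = [0, 1, 2, 3, 10, 9, 6, 7, 8, 11, 5, 4]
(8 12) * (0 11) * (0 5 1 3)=(0 11 5 1 3)(8 12)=[11, 3, 2, 0, 4, 1, 6, 7, 12, 9, 10, 5, 8]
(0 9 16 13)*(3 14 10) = (0 9 16 13)(3 14 10) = [9, 1, 2, 14, 4, 5, 6, 7, 8, 16, 3, 11, 12, 0, 10, 15, 13]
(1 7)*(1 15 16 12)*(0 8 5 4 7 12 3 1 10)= (0 8 5 4 7 15 16 3 1 12 10)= [8, 12, 2, 1, 7, 4, 6, 15, 5, 9, 0, 11, 10, 13, 14, 16, 3]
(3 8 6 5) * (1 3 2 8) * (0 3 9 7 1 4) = (0 3 4)(1 9 7)(2 8 6 5) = [3, 9, 8, 4, 0, 2, 5, 1, 6, 7]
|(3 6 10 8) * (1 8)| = |(1 8 3 6 10)| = 5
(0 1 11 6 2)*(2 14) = (0 1 11 6 14 2) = [1, 11, 0, 3, 4, 5, 14, 7, 8, 9, 10, 6, 12, 13, 2]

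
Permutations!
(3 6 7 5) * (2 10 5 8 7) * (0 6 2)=(0 6)(2 10 5 3)(7 8)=[6, 1, 10, 2, 4, 3, 0, 8, 7, 9, 5]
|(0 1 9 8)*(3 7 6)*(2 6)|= 4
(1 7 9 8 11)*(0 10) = (0 10)(1 7 9 8 11) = [10, 7, 2, 3, 4, 5, 6, 9, 11, 8, 0, 1]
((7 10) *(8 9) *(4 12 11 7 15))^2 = ((4 12 11 7 10 15)(8 9))^2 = (4 11 10)(7 15 12)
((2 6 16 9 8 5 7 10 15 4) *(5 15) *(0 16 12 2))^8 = (0 9 15)(2 12 6)(4 16 8)(5 10 7)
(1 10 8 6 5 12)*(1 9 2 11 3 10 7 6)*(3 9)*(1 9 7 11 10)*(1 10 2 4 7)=(1 11)(3 10 8 9 4 7 6 5 12)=[0, 11, 2, 10, 7, 12, 5, 6, 9, 4, 8, 1, 3]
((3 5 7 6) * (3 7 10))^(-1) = (3 10 5)(6 7)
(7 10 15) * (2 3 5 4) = (2 3 5 4)(7 10 15) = [0, 1, 3, 5, 2, 4, 6, 10, 8, 9, 15, 11, 12, 13, 14, 7]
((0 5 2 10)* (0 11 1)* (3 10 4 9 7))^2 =((0 5 2 4 9 7 3 10 11 1))^2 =(0 2 9 3 11)(1 5 4 7 10)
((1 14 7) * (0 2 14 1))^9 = (0 2 14 7)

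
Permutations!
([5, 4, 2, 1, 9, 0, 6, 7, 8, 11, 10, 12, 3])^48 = (12)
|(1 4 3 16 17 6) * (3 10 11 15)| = 9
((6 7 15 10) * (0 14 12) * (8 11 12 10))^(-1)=((0 14 10 6 7 15 8 11 12))^(-1)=(0 12 11 8 15 7 6 10 14)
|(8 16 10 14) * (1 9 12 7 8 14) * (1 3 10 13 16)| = |(1 9 12 7 8)(3 10)(13 16)| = 10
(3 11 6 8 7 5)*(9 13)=(3 11 6 8 7 5)(9 13)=[0, 1, 2, 11, 4, 3, 8, 5, 7, 13, 10, 6, 12, 9]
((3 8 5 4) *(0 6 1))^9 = (3 8 5 4)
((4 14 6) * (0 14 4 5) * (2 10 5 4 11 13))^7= (0 10 13 4 14 5 2 11 6)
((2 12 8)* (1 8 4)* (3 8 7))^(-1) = (1 4 12 2 8 3 7)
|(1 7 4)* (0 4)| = |(0 4 1 7)| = 4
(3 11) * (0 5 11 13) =(0 5 11 3 13) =[5, 1, 2, 13, 4, 11, 6, 7, 8, 9, 10, 3, 12, 0]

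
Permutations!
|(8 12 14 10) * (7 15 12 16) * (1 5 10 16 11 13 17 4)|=|(1 5 10 8 11 13 17 4)(7 15 12 14 16)|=40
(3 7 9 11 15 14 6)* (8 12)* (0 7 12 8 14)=(0 7 9 11 15)(3 12 14 6)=[7, 1, 2, 12, 4, 5, 3, 9, 8, 11, 10, 15, 14, 13, 6, 0]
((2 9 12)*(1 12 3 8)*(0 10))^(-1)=(0 10)(1 8 3 9 2 12)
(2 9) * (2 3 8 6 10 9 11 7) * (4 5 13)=(2 11 7)(3 8 6 10 9)(4 5 13)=[0, 1, 11, 8, 5, 13, 10, 2, 6, 3, 9, 7, 12, 4]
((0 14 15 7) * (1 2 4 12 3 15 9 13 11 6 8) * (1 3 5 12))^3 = ((0 14 9 13 11 6 8 3 15 7)(1 2 4)(5 12))^3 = (0 13 8 7 9 6 15 14 11 3)(5 12)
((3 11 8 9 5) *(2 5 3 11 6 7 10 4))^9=(2 4 10 7 6 3 9 8 11 5)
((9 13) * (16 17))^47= (9 13)(16 17)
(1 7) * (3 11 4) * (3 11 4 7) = (1 3 4 11 7) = [0, 3, 2, 4, 11, 5, 6, 1, 8, 9, 10, 7]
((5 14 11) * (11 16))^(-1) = (5 11 16 14) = ((5 14 16 11))^(-1)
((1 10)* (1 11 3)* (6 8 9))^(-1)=((1 10 11 3)(6 8 9))^(-1)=(1 3 11 10)(6 9 8)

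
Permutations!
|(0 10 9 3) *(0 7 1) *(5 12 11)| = |(0 10 9 3 7 1)(5 12 11)| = 6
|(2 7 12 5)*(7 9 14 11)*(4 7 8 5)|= |(2 9 14 11 8 5)(4 7 12)|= 6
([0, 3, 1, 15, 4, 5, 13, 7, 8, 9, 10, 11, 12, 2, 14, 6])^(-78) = [0, 1, 2, 3, 4, 5, 6, 7, 8, 9, 10, 11, 12, 13, 14, 15]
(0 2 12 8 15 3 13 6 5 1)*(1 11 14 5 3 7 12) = (0 2 1)(3 13 6)(5 11 14)(7 12 8 15) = [2, 0, 1, 13, 4, 11, 3, 12, 15, 9, 10, 14, 8, 6, 5, 7]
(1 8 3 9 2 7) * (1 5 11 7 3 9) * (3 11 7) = [0, 8, 11, 1, 4, 7, 6, 5, 9, 2, 10, 3] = (1 8 9 2 11 3)(5 7)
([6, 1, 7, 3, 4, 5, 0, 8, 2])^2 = (2 8 7)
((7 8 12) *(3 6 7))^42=(3 7 12 6 8)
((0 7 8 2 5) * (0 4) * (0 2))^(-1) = (0 8 7)(2 4 5)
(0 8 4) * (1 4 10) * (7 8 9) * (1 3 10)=[9, 4, 2, 10, 0, 5, 6, 8, 1, 7, 3]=(0 9 7 8 1 4)(3 10)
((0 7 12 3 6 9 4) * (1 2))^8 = ((0 7 12 3 6 9 4)(1 2))^8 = (0 7 12 3 6 9 4)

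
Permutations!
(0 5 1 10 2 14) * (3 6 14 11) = (0 5 1 10 2 11 3 6 14) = [5, 10, 11, 6, 4, 1, 14, 7, 8, 9, 2, 3, 12, 13, 0]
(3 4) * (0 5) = (0 5)(3 4) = [5, 1, 2, 4, 3, 0]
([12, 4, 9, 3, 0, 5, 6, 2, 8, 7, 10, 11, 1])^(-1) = (0 4 1 12)(2 7 9)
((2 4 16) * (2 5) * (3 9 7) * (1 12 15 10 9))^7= ((1 12 15 10 9 7 3)(2 4 16 5))^7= (2 5 16 4)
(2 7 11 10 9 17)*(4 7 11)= [0, 1, 11, 3, 7, 5, 6, 4, 8, 17, 9, 10, 12, 13, 14, 15, 16, 2]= (2 11 10 9 17)(4 7)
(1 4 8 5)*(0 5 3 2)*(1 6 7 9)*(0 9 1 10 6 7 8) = (0 5 7 1 4)(2 9 10 6 8 3) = [5, 4, 9, 2, 0, 7, 8, 1, 3, 10, 6]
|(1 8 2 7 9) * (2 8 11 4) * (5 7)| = 7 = |(1 11 4 2 5 7 9)|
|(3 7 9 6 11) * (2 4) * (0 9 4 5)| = 9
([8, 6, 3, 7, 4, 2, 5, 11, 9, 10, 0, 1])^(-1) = (0 10 9 8)(1 11 7 3 2 5 6)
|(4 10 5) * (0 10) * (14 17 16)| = |(0 10 5 4)(14 17 16)| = 12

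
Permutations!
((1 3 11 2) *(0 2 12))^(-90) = ((0 2 1 3 11 12))^(-90) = (12)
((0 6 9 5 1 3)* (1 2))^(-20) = (0 6 9 5 2 1 3)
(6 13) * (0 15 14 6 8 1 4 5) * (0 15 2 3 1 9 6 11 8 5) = [2, 4, 3, 1, 0, 15, 13, 7, 9, 6, 10, 8, 12, 5, 11, 14] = (0 2 3 1 4)(5 15 14 11 8 9 6 13)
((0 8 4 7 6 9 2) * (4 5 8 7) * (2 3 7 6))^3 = (0 3)(2 9)(5 8)(6 7)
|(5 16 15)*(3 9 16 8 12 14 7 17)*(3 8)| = 5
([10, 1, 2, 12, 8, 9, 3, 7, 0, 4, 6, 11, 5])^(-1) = [8, 1, 2, 6, 9, 12, 10, 7, 4, 5, 0, 11, 3]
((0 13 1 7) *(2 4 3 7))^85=(0 13 1 2 4 3 7)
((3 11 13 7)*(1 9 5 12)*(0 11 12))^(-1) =(0 5 9 1 12 3 7 13 11)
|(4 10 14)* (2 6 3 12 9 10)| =8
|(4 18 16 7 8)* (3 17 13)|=15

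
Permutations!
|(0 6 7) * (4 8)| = 6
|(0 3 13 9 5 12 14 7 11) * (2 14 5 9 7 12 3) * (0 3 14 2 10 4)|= 12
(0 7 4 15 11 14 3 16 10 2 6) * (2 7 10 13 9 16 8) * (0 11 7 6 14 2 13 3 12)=(0 10 6 11 2 14 12)(3 8 13 9 16)(4 15 7)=[10, 1, 14, 8, 15, 5, 11, 4, 13, 16, 6, 2, 0, 9, 12, 7, 3]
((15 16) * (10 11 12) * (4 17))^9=(4 17)(15 16)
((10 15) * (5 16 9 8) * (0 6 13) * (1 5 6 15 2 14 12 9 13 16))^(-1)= ((0 15 10 2 14 12 9 8 6 16 13)(1 5))^(-1)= (0 13 16 6 8 9 12 14 2 10 15)(1 5)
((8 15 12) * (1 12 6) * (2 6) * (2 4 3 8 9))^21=((1 12 9 2 6)(3 8 15 4))^21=(1 12 9 2 6)(3 8 15 4)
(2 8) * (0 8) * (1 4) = (0 8 2)(1 4) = [8, 4, 0, 3, 1, 5, 6, 7, 2]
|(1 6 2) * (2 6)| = 2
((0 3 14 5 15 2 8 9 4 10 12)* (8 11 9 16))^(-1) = (0 12 10 4 9 11 2 15 5 14 3)(8 16)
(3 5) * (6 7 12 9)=(3 5)(6 7 12 9)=[0, 1, 2, 5, 4, 3, 7, 12, 8, 6, 10, 11, 9]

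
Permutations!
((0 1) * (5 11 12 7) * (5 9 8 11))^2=(7 8 12 9 11)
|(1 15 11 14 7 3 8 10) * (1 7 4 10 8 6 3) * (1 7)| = |(1 15 11 14 4 10)(3 6)| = 6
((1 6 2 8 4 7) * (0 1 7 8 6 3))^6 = (8)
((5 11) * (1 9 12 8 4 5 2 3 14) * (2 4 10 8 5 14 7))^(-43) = ((1 9 12 5 11 4 14)(2 3 7)(8 10))^(-43) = (1 14 4 11 5 12 9)(2 7 3)(8 10)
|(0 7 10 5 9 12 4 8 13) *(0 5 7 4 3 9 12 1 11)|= |(0 4 8 13 5 12 3 9 1 11)(7 10)|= 10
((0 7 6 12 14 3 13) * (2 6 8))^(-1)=((0 7 8 2 6 12 14 3 13))^(-1)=(0 13 3 14 12 6 2 8 7)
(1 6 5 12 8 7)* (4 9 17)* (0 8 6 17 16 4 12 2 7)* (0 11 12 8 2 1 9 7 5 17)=(0 2 5 1)(4 7 9 16)(6 17 8 11 12)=[2, 0, 5, 3, 7, 1, 17, 9, 11, 16, 10, 12, 6, 13, 14, 15, 4, 8]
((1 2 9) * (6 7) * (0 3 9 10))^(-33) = ((0 3 9 1 2 10)(6 7))^(-33) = (0 1)(2 3)(6 7)(9 10)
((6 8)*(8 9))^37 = (6 9 8)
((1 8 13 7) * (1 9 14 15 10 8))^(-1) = ((7 9 14 15 10 8 13))^(-1) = (7 13 8 10 15 14 9)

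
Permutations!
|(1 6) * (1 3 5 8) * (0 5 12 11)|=8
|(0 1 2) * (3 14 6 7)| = 12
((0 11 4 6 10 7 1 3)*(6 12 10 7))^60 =(0 7 12)(1 10 11)(3 6 4)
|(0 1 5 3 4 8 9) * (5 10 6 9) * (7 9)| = 12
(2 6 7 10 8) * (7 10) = (2 6 10 8) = [0, 1, 6, 3, 4, 5, 10, 7, 2, 9, 8]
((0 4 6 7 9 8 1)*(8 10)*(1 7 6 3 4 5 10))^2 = (0 10 7 1 5 8 9)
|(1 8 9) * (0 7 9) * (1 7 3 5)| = 10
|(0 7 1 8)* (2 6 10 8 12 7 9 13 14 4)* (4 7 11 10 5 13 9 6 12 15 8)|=45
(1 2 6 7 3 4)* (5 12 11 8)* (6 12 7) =[0, 2, 12, 4, 1, 7, 6, 3, 5, 9, 10, 8, 11] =(1 2 12 11 8 5 7 3 4)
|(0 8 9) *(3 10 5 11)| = 12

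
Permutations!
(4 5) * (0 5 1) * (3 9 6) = (0 5 4 1)(3 9 6) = [5, 0, 2, 9, 1, 4, 3, 7, 8, 6]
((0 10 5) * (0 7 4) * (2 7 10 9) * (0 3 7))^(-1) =((0 9 2)(3 7 4)(5 10))^(-1) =(0 2 9)(3 4 7)(5 10)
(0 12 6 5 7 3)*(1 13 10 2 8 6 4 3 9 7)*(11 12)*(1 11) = [1, 13, 8, 0, 3, 11, 5, 9, 6, 7, 2, 12, 4, 10] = (0 1 13 10 2 8 6 5 11 12 4 3)(7 9)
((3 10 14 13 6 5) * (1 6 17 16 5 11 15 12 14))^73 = ((1 6 11 15 12 14 13 17 16 5 3 10))^73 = (1 6 11 15 12 14 13 17 16 5 3 10)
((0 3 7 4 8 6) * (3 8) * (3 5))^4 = (0 8 6)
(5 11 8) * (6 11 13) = (5 13 6 11 8) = [0, 1, 2, 3, 4, 13, 11, 7, 5, 9, 10, 8, 12, 6]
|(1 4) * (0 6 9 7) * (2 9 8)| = |(0 6 8 2 9 7)(1 4)| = 6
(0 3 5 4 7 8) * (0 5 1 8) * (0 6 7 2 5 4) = (0 3 1 8 4 2 5)(6 7) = [3, 8, 5, 1, 2, 0, 7, 6, 4]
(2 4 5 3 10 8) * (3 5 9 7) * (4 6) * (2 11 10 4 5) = [0, 1, 6, 4, 9, 2, 5, 3, 11, 7, 8, 10] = (2 6 5)(3 4 9 7)(8 11 10)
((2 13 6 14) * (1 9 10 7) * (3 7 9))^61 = (1 3 7)(2 13 6 14)(9 10)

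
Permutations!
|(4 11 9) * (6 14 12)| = |(4 11 9)(6 14 12)| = 3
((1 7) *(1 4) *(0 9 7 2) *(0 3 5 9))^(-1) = (1 4 7 9 5 3 2) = ((1 2 3 5 9 7 4))^(-1)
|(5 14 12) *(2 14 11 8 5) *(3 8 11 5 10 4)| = |(2 14 12)(3 8 10 4)| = 12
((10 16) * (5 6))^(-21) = ((5 6)(10 16))^(-21) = (5 6)(10 16)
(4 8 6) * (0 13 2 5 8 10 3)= [13, 1, 5, 0, 10, 8, 4, 7, 6, 9, 3, 11, 12, 2]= (0 13 2 5 8 6 4 10 3)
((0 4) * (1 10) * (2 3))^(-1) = ((0 4)(1 10)(2 3))^(-1) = (0 4)(1 10)(2 3)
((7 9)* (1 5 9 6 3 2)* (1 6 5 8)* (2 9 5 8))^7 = (9)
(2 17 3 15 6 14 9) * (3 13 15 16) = (2 17 13 15 6 14 9)(3 16) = [0, 1, 17, 16, 4, 5, 14, 7, 8, 2, 10, 11, 12, 15, 9, 6, 3, 13]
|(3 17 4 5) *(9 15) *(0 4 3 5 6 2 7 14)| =6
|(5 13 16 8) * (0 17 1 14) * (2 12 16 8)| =|(0 17 1 14)(2 12 16)(5 13 8)| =12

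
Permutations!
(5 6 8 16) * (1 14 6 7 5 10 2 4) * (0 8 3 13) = (0 8 16 10 2 4 1 14 6 3 13)(5 7) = [8, 14, 4, 13, 1, 7, 3, 5, 16, 9, 2, 11, 12, 0, 6, 15, 10]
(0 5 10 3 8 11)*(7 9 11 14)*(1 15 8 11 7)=(0 5 10 3 11)(1 15 8 14)(7 9)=[5, 15, 2, 11, 4, 10, 6, 9, 14, 7, 3, 0, 12, 13, 1, 8]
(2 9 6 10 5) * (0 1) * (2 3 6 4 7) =(0 1)(2 9 4 7)(3 6 10 5) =[1, 0, 9, 6, 7, 3, 10, 2, 8, 4, 5]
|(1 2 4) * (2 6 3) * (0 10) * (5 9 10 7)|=5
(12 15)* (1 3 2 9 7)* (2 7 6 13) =(1 3 7)(2 9 6 13)(12 15) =[0, 3, 9, 7, 4, 5, 13, 1, 8, 6, 10, 11, 15, 2, 14, 12]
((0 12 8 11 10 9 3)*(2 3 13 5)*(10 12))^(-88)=((0 10 9 13 5 2 3)(8 11 12))^(-88)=(0 13 3 9 2 10 5)(8 12 11)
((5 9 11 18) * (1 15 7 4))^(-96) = (18) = ((1 15 7 4)(5 9 11 18))^(-96)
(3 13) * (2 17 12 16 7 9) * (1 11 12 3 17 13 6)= (1 11 12 16 7 9 2 13 17 3 6)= [0, 11, 13, 6, 4, 5, 1, 9, 8, 2, 10, 12, 16, 17, 14, 15, 7, 3]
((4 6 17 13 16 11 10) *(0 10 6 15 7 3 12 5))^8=(6 16 17 11 13)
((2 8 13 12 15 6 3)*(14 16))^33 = ((2 8 13 12 15 6 3)(14 16))^33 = (2 6 12 8 3 15 13)(14 16)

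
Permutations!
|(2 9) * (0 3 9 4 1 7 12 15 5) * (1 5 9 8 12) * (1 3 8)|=24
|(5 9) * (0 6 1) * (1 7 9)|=|(0 6 7 9 5 1)|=6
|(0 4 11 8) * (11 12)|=5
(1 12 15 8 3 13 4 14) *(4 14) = (1 12 15 8 3 13 14) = [0, 12, 2, 13, 4, 5, 6, 7, 3, 9, 10, 11, 15, 14, 1, 8]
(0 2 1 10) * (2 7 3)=(0 7 3 2 1 10)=[7, 10, 1, 2, 4, 5, 6, 3, 8, 9, 0]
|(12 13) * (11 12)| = 3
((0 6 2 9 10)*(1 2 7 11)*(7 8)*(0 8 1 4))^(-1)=(0 4 11 7 8 10 9 2 1 6)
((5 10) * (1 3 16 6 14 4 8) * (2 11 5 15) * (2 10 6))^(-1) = (1 8 4 14 6 5 11 2 16 3)(10 15) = ((1 3 16 2 11 5 6 14 4 8)(10 15))^(-1)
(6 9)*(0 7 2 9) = (0 7 2 9 6) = [7, 1, 9, 3, 4, 5, 0, 2, 8, 6]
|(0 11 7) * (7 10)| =|(0 11 10 7)| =4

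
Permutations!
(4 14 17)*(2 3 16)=[0, 1, 3, 16, 14, 5, 6, 7, 8, 9, 10, 11, 12, 13, 17, 15, 2, 4]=(2 3 16)(4 14 17)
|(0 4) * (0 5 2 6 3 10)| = 7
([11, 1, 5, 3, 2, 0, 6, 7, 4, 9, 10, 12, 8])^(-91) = (12)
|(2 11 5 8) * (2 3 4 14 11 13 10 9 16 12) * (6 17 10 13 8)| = |(2 8 3 4 14 11 5 6 17 10 9 16 12)| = 13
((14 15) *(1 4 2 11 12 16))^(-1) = (1 16 12 11 2 4)(14 15)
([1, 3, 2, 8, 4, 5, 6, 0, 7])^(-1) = [7, 0, 2, 1, 4, 5, 6, 8, 3]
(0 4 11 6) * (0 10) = (0 4 11 6 10) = [4, 1, 2, 3, 11, 5, 10, 7, 8, 9, 0, 6]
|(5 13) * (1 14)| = 2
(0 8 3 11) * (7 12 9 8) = [7, 1, 2, 11, 4, 5, 6, 12, 3, 8, 10, 0, 9] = (0 7 12 9 8 3 11)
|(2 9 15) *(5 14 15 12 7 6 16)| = 9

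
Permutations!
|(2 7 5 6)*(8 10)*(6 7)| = |(2 6)(5 7)(8 10)| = 2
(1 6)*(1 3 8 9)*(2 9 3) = (1 6 2 9)(3 8) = [0, 6, 9, 8, 4, 5, 2, 7, 3, 1]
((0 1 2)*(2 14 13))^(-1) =(0 2 13 14 1)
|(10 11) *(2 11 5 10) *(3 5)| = |(2 11)(3 5 10)| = 6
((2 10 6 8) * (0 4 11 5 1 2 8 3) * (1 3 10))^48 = ((0 4 11 5 3)(1 2)(6 10))^48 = (0 5 4 3 11)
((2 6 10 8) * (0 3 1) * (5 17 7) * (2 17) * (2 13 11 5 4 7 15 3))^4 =(0 8 1 10 3 6 15 2 17)(5 13 11)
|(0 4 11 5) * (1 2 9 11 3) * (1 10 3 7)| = |(0 4 7 1 2 9 11 5)(3 10)| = 8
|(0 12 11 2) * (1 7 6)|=|(0 12 11 2)(1 7 6)|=12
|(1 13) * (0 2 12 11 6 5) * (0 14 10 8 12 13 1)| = 21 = |(0 2 13)(5 14 10 8 12 11 6)|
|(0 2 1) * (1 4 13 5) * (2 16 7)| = 8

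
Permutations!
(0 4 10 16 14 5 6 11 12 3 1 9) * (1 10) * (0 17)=(0 4 1 9 17)(3 10 16 14 5 6 11 12)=[4, 9, 2, 10, 1, 6, 11, 7, 8, 17, 16, 12, 3, 13, 5, 15, 14, 0]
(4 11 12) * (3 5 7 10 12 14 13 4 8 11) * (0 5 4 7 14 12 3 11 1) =(0 5 14 13 7 10 3 4 11 12 8 1) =[5, 0, 2, 4, 11, 14, 6, 10, 1, 9, 3, 12, 8, 7, 13]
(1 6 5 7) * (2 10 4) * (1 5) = [0, 6, 10, 3, 2, 7, 1, 5, 8, 9, 4] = (1 6)(2 10 4)(5 7)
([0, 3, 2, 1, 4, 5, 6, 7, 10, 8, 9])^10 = (8 10 9)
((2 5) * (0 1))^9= (0 1)(2 5)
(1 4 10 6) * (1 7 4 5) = (1 5)(4 10 6 7) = [0, 5, 2, 3, 10, 1, 7, 4, 8, 9, 6]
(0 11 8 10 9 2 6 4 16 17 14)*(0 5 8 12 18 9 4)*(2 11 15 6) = (0 15 6)(4 16 17 14 5 8 10)(9 11 12 18) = [15, 1, 2, 3, 16, 8, 0, 7, 10, 11, 4, 12, 18, 13, 5, 6, 17, 14, 9]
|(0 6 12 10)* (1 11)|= |(0 6 12 10)(1 11)|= 4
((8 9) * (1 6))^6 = (9)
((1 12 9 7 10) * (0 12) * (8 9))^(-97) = (0 12 8 9 7 10 1)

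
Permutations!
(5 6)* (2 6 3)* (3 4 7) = (2 6 5 4 7 3) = [0, 1, 6, 2, 7, 4, 5, 3]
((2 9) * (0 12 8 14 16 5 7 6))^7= ((0 12 8 14 16 5 7 6)(2 9))^7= (0 6 7 5 16 14 8 12)(2 9)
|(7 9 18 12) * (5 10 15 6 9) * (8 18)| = |(5 10 15 6 9 8 18 12 7)| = 9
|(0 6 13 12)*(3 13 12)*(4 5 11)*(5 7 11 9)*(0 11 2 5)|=18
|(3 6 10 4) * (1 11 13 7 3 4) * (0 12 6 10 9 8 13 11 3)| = 21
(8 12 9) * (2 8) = (2 8 12 9) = [0, 1, 8, 3, 4, 5, 6, 7, 12, 2, 10, 11, 9]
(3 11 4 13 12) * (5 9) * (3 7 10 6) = (3 11 4 13 12 7 10 6)(5 9) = [0, 1, 2, 11, 13, 9, 3, 10, 8, 5, 6, 4, 7, 12]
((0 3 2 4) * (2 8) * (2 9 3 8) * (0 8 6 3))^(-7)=(9)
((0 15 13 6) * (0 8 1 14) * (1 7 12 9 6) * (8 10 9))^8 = (0 1 15 14 13)(6 9 10)(7 8 12)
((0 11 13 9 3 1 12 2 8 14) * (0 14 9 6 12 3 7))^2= (14)(0 13 12 8 7 11 6 2 9)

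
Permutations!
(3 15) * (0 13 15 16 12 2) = [13, 1, 0, 16, 4, 5, 6, 7, 8, 9, 10, 11, 2, 15, 14, 3, 12] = (0 13 15 3 16 12 2)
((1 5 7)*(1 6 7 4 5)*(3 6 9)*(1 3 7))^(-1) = (1 6 3)(4 5)(7 9)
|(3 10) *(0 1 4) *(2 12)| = |(0 1 4)(2 12)(3 10)| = 6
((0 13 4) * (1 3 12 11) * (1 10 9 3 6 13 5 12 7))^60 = (13) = ((0 5 12 11 10 9 3 7 1 6 13 4))^60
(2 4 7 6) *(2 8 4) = [0, 1, 2, 3, 7, 5, 8, 6, 4] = (4 7 6 8)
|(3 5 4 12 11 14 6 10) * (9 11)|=|(3 5 4 12 9 11 14 6 10)|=9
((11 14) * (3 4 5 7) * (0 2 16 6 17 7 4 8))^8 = (17)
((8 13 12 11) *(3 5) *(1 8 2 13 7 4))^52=((1 8 7 4)(2 13 12 11)(3 5))^52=(13)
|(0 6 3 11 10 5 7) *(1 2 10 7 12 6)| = 10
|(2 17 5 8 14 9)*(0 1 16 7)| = |(0 1 16 7)(2 17 5 8 14 9)| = 12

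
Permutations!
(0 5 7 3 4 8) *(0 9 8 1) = (0 5 7 3 4 1)(8 9) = [5, 0, 2, 4, 1, 7, 6, 3, 9, 8]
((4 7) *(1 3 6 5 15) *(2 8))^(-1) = (1 15 5 6 3)(2 8)(4 7) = ((1 3 6 5 15)(2 8)(4 7))^(-1)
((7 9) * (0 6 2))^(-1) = (0 2 6)(7 9)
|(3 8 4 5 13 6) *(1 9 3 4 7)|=|(1 9 3 8 7)(4 5 13 6)|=20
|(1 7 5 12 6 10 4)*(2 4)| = |(1 7 5 12 6 10 2 4)| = 8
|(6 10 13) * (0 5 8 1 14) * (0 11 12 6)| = |(0 5 8 1 14 11 12 6 10 13)| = 10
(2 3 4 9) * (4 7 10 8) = (2 3 7 10 8 4 9) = [0, 1, 3, 7, 9, 5, 6, 10, 4, 2, 8]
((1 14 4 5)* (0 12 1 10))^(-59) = (0 4 12 5 1 10 14)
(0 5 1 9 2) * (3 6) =[5, 9, 0, 6, 4, 1, 3, 7, 8, 2] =(0 5 1 9 2)(3 6)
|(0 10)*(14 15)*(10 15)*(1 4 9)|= 12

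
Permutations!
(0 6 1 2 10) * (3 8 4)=(0 6 1 2 10)(3 8 4)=[6, 2, 10, 8, 3, 5, 1, 7, 4, 9, 0]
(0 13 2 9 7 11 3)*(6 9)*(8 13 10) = (0 10 8 13 2 6 9 7 11 3) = [10, 1, 6, 0, 4, 5, 9, 11, 13, 7, 8, 3, 12, 2]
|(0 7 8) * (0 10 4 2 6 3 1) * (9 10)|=10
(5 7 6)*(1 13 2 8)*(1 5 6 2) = (1 13)(2 8 5 7) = [0, 13, 8, 3, 4, 7, 6, 2, 5, 9, 10, 11, 12, 1]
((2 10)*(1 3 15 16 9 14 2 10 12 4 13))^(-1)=((1 3 15 16 9 14 2 12 4 13))^(-1)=(1 13 4 12 2 14 9 16 15 3)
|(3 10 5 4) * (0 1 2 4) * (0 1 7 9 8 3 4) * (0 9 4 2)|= 10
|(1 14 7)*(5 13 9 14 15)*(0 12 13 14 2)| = |(0 12 13 9 2)(1 15 5 14 7)| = 5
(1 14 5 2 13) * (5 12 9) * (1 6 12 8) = [0, 14, 13, 3, 4, 2, 12, 7, 1, 5, 10, 11, 9, 6, 8] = (1 14 8)(2 13 6 12 9 5)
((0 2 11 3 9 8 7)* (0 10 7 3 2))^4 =(11)(3 9 8)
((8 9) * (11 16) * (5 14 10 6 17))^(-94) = ((5 14 10 6 17)(8 9)(11 16))^(-94) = (5 14 10 6 17)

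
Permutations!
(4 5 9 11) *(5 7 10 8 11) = (4 7 10 8 11)(5 9) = [0, 1, 2, 3, 7, 9, 6, 10, 11, 5, 8, 4]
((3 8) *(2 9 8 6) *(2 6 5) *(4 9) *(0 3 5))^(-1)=(0 3)(2 5 8 9 4)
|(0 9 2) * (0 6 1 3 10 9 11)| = 6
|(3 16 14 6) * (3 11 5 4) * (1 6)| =|(1 6 11 5 4 3 16 14)| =8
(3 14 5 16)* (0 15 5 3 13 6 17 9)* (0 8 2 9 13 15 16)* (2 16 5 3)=[5, 1, 9, 14, 4, 0, 17, 7, 16, 8, 10, 11, 12, 6, 2, 3, 15, 13]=(0 5)(2 9 8 16 15 3 14)(6 17 13)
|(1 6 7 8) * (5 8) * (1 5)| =6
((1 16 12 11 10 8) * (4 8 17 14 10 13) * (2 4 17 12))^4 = (1 8 4 2 16)(10 17 11)(12 14 13)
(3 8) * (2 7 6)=(2 7 6)(3 8)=[0, 1, 7, 8, 4, 5, 2, 6, 3]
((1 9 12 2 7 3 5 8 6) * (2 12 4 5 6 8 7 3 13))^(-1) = (1 6 3 2 13 7 5 4 9)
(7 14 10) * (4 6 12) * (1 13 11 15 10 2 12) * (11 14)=(1 13 14 2 12 4 6)(7 11 15 10)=[0, 13, 12, 3, 6, 5, 1, 11, 8, 9, 7, 15, 4, 14, 2, 10]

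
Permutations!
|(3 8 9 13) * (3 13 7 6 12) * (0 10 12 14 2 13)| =11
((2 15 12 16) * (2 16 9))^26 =(16)(2 12)(9 15)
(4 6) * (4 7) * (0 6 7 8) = [6, 1, 2, 3, 7, 5, 8, 4, 0] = (0 6 8)(4 7)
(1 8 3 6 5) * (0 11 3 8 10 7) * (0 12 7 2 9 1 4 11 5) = [5, 10, 9, 6, 11, 4, 0, 12, 8, 1, 2, 3, 7] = (0 5 4 11 3 6)(1 10 2 9)(7 12)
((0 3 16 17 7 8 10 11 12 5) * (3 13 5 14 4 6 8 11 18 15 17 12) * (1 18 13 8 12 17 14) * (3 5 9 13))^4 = (0 16 5 3 11 10 7 8 17)(1 4 18 6 15 12 14)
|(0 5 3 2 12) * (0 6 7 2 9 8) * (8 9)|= |(0 5 3 8)(2 12 6 7)|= 4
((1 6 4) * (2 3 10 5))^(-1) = ((1 6 4)(2 3 10 5))^(-1) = (1 4 6)(2 5 10 3)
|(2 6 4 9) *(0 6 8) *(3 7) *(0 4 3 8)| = |(0 6 3 7 8 4 9 2)| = 8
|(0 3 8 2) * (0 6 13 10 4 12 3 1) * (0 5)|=24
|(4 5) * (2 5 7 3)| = 5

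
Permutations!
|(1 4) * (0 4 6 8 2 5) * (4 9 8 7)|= 20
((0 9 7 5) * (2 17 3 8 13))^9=((0 9 7 5)(2 17 3 8 13))^9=(0 9 7 5)(2 13 8 3 17)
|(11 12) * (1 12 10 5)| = |(1 12 11 10 5)| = 5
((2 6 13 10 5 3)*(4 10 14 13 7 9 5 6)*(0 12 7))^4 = ((0 12 7 9 5 3 2 4 10 6)(13 14))^4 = (14)(0 5 10 7 2)(3 6 9 4 12)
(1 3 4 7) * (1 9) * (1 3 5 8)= (1 5 8)(3 4 7 9)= [0, 5, 2, 4, 7, 8, 6, 9, 1, 3]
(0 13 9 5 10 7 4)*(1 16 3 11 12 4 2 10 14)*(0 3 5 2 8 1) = (0 13 9 2 10 7 8 1 16 5 14)(3 11 12 4) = [13, 16, 10, 11, 3, 14, 6, 8, 1, 2, 7, 12, 4, 9, 0, 15, 5]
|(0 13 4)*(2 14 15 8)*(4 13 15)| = 6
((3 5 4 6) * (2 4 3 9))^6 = ((2 4 6 9)(3 5))^6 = (2 6)(4 9)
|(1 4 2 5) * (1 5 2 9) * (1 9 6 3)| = |(9)(1 4 6 3)| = 4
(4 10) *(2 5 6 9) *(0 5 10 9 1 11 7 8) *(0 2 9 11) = (0 5 6 1)(2 10 4 11 7 8) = [5, 0, 10, 3, 11, 6, 1, 8, 2, 9, 4, 7]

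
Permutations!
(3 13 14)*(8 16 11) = [0, 1, 2, 13, 4, 5, 6, 7, 16, 9, 10, 8, 12, 14, 3, 15, 11] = (3 13 14)(8 16 11)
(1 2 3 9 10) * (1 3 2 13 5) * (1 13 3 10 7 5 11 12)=(1 3 9 7 5 13 11 12)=[0, 3, 2, 9, 4, 13, 6, 5, 8, 7, 10, 12, 1, 11]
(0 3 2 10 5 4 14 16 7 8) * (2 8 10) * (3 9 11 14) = [9, 1, 2, 8, 3, 4, 6, 10, 0, 11, 5, 14, 12, 13, 16, 15, 7] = (0 9 11 14 16 7 10 5 4 3 8)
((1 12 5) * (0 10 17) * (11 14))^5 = (0 17 10)(1 5 12)(11 14)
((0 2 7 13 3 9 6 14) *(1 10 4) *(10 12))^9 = ((0 2 7 13 3 9 6 14)(1 12 10 4))^9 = (0 2 7 13 3 9 6 14)(1 12 10 4)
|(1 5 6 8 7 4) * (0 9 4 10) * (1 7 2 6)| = |(0 9 4 7 10)(1 5)(2 6 8)| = 30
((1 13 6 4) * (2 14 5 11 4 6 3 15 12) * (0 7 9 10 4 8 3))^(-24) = ((0 7 9 10 4 1 13)(2 14 5 11 8 3 15 12))^(-24) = (15)(0 4 7 1 9 13 10)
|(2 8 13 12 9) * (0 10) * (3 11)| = 10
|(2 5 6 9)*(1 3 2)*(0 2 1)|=10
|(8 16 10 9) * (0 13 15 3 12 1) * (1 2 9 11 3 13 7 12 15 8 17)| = 7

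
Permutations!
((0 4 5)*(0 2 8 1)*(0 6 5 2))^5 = (0 6 8 4 5 1 2)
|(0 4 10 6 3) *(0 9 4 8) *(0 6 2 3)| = 15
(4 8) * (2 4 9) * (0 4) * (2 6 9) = (0 4 8 2)(6 9) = [4, 1, 0, 3, 8, 5, 9, 7, 2, 6]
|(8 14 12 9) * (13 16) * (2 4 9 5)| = 14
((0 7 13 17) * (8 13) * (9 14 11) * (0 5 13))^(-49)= ((0 7 8)(5 13 17)(9 14 11))^(-49)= (0 8 7)(5 17 13)(9 11 14)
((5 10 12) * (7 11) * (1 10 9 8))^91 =((1 10 12 5 9 8)(7 11))^91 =(1 10 12 5 9 8)(7 11)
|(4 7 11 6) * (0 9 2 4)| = 7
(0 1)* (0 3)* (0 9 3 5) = [1, 5, 2, 9, 4, 0, 6, 7, 8, 3] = (0 1 5)(3 9)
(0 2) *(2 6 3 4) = (0 6 3 4 2) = [6, 1, 0, 4, 2, 5, 3]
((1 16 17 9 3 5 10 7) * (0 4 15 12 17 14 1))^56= ((0 4 15 12 17 9 3 5 10 7)(1 16 14))^56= (0 3 15 10 17)(1 14 16)(4 5 12 7 9)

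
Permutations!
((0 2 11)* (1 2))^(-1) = ((0 1 2 11))^(-1) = (0 11 2 1)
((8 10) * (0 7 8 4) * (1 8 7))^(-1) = (0 4 10 8 1) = ((0 1 8 10 4))^(-1)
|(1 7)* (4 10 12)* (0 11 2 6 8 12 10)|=|(0 11 2 6 8 12 4)(1 7)|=14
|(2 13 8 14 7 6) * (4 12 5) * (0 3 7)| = 24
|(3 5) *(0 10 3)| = 4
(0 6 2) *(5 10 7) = (0 6 2)(5 10 7) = [6, 1, 0, 3, 4, 10, 2, 5, 8, 9, 7]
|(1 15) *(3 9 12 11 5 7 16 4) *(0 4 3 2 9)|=|(0 4 2 9 12 11 5 7 16 3)(1 15)|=10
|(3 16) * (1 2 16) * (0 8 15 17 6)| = 20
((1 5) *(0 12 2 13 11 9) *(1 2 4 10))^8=((0 12 4 10 1 5 2 13 11 9))^8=(0 11 2 1 4)(5 10 12 9 13)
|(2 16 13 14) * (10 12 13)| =6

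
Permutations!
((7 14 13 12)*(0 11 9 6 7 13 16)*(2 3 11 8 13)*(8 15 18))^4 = (0 13 11 14 18 2 6)(3 7 15 12 9 16 8)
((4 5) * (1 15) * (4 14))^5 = ((1 15)(4 5 14))^5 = (1 15)(4 14 5)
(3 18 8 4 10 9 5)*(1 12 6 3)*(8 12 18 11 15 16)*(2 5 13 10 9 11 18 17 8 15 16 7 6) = (1 17 8 4 9 13 10 11 16 15 7 6 3 18 12 2 5) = [0, 17, 5, 18, 9, 1, 3, 6, 4, 13, 11, 16, 2, 10, 14, 7, 15, 8, 12]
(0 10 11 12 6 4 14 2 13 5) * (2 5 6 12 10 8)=(0 8 2 13 6 4 14 5)(10 11)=[8, 1, 13, 3, 14, 0, 4, 7, 2, 9, 11, 10, 12, 6, 5]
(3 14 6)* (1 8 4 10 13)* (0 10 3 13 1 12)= (0 10 1 8 4 3 14 6 13 12)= [10, 8, 2, 14, 3, 5, 13, 7, 4, 9, 1, 11, 0, 12, 6]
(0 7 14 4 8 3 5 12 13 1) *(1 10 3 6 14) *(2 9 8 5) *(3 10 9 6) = (0 7 1)(2 6 14 4 5 12 13 9 8 3) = [7, 0, 6, 2, 5, 12, 14, 1, 3, 8, 10, 11, 13, 9, 4]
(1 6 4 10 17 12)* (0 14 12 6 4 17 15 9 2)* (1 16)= (0 14 12 16 1 4 10 15 9 2)(6 17)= [14, 4, 0, 3, 10, 5, 17, 7, 8, 2, 15, 11, 16, 13, 12, 9, 1, 6]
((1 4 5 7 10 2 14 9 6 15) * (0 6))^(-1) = ((0 6 15 1 4 5 7 10 2 14 9))^(-1) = (0 9 14 2 10 7 5 4 1 15 6)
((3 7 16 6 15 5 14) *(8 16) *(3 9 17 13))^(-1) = (3 13 17 9 14 5 15 6 16 8 7)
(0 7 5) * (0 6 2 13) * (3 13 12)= [7, 1, 12, 13, 4, 6, 2, 5, 8, 9, 10, 11, 3, 0]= (0 7 5 6 2 12 3 13)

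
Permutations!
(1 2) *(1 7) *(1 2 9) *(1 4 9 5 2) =[0, 5, 7, 3, 9, 2, 6, 1, 8, 4] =(1 5 2 7)(4 9)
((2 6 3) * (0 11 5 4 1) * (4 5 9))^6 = ((0 11 9 4 1)(2 6 3))^6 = (0 11 9 4 1)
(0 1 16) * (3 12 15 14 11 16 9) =(0 1 9 3 12 15 14 11 16) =[1, 9, 2, 12, 4, 5, 6, 7, 8, 3, 10, 16, 15, 13, 11, 14, 0]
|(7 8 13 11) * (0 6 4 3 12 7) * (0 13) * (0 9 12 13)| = 12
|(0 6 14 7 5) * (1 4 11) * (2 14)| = 6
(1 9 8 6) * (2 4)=(1 9 8 6)(2 4)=[0, 9, 4, 3, 2, 5, 1, 7, 6, 8]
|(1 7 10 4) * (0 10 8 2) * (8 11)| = 8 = |(0 10 4 1 7 11 8 2)|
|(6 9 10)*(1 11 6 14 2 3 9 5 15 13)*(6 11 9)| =10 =|(1 9 10 14 2 3 6 5 15 13)|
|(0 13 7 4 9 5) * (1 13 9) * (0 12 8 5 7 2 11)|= 24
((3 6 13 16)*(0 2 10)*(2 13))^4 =((0 13 16 3 6 2 10))^4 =(0 6 13 2 16 10 3)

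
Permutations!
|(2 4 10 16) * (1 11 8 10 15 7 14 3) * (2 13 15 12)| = |(1 11 8 10 16 13 15 7 14 3)(2 4 12)| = 30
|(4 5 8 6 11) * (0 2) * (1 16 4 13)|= 8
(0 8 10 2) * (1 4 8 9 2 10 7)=(10)(0 9 2)(1 4 8 7)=[9, 4, 0, 3, 8, 5, 6, 1, 7, 2, 10]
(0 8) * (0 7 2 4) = (0 8 7 2 4) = [8, 1, 4, 3, 0, 5, 6, 2, 7]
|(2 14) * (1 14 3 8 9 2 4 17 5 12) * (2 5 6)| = 11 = |(1 14 4 17 6 2 3 8 9 5 12)|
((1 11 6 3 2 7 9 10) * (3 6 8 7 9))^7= ((1 11 8 7 3 2 9 10))^7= (1 10 9 2 3 7 8 11)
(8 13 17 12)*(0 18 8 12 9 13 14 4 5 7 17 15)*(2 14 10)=[18, 1, 14, 3, 5, 7, 6, 17, 10, 13, 2, 11, 12, 15, 4, 0, 16, 9, 8]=(0 18 8 10 2 14 4 5 7 17 9 13 15)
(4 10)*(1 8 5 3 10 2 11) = (1 8 5 3 10 4 2 11) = [0, 8, 11, 10, 2, 3, 6, 7, 5, 9, 4, 1]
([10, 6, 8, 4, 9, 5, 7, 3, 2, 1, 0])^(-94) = (10)(1 7 4)(3 9 6)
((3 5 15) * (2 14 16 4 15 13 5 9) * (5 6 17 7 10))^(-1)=((2 14 16 4 15 3 9)(5 13 6 17 7 10))^(-1)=(2 9 3 15 4 16 14)(5 10 7 17 6 13)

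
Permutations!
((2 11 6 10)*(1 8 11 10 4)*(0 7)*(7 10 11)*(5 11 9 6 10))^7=(0 4 10 7 6 11 8 9 5 1 2)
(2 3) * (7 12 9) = (2 3)(7 12 9) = [0, 1, 3, 2, 4, 5, 6, 12, 8, 7, 10, 11, 9]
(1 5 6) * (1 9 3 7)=[0, 5, 2, 7, 4, 6, 9, 1, 8, 3]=(1 5 6 9 3 7)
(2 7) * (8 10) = (2 7)(8 10) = [0, 1, 7, 3, 4, 5, 6, 2, 10, 9, 8]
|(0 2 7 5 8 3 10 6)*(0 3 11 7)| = 12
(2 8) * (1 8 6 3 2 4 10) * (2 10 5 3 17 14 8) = [0, 2, 6, 10, 5, 3, 17, 7, 4, 9, 1, 11, 12, 13, 8, 15, 16, 14] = (1 2 6 17 14 8 4 5 3 10)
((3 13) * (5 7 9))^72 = (13) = ((3 13)(5 7 9))^72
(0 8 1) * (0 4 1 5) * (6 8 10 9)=(0 10 9 6 8 5)(1 4)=[10, 4, 2, 3, 1, 0, 8, 7, 5, 6, 9]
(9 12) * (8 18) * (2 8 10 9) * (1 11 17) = [0, 11, 8, 3, 4, 5, 6, 7, 18, 12, 9, 17, 2, 13, 14, 15, 16, 1, 10] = (1 11 17)(2 8 18 10 9 12)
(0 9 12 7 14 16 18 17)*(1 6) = (0 9 12 7 14 16 18 17)(1 6) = [9, 6, 2, 3, 4, 5, 1, 14, 8, 12, 10, 11, 7, 13, 16, 15, 18, 0, 17]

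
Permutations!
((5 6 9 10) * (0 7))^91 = (0 7)(5 10 9 6)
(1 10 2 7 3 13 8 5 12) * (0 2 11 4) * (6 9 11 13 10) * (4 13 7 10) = (0 2 10 7 3 4)(1 6 9 11 13 8 5 12) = [2, 6, 10, 4, 0, 12, 9, 3, 5, 11, 7, 13, 1, 8]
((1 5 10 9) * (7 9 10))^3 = ((10)(1 5 7 9))^3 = (10)(1 9 7 5)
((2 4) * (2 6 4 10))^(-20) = (10)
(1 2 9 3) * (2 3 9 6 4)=(9)(1 3)(2 6 4)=[0, 3, 6, 1, 2, 5, 4, 7, 8, 9]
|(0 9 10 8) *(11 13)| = 4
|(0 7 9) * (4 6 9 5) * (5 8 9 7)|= |(0 5 4 6 7 8 9)|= 7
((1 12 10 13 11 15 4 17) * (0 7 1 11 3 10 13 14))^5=((0 7 1 12 13 3 10 14)(4 17 11 15))^5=(0 3 1 14 13 7 10 12)(4 17 11 15)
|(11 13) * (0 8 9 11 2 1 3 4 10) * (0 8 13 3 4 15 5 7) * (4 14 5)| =|(0 13 2 1 14 5 7)(3 15 4 10 8 9 11)| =7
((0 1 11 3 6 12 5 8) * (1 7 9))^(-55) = ((0 7 9 1 11 3 6 12 5 8))^(-55) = (0 3)(1 5)(6 7)(8 11)(9 12)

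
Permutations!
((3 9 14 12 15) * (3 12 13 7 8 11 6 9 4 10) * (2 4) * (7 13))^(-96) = (15)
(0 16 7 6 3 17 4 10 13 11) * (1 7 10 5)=(0 16 10 13 11)(1 7 6 3 17 4 5)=[16, 7, 2, 17, 5, 1, 3, 6, 8, 9, 13, 0, 12, 11, 14, 15, 10, 4]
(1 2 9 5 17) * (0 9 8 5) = (0 9)(1 2 8 5 17) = [9, 2, 8, 3, 4, 17, 6, 7, 5, 0, 10, 11, 12, 13, 14, 15, 16, 1]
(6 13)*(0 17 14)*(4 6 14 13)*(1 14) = [17, 14, 2, 3, 6, 5, 4, 7, 8, 9, 10, 11, 12, 1, 0, 15, 16, 13] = (0 17 13 1 14)(4 6)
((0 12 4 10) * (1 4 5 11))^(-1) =((0 12 5 11 1 4 10))^(-1) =(0 10 4 1 11 5 12)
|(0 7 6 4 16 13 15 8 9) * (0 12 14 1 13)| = 35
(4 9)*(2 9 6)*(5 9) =(2 5 9 4 6) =[0, 1, 5, 3, 6, 9, 2, 7, 8, 4]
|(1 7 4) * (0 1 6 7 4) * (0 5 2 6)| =12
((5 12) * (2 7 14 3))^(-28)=(14)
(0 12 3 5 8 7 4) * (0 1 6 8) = (0 12 3 5)(1 6 8 7 4) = [12, 6, 2, 5, 1, 0, 8, 4, 7, 9, 10, 11, 3]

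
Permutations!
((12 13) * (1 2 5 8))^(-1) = (1 8 5 2)(12 13)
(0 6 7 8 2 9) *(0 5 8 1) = (0 6 7 1)(2 9 5 8) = [6, 0, 9, 3, 4, 8, 7, 1, 2, 5]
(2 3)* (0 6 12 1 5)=(0 6 12 1 5)(2 3)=[6, 5, 3, 2, 4, 0, 12, 7, 8, 9, 10, 11, 1]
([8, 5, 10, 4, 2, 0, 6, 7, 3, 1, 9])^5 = (0 10 8 9 3 1 4 5 2)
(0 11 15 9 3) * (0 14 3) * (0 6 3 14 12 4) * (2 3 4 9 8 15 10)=(0 11 10 2 3 12 9 6 4)(8 15)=[11, 1, 3, 12, 0, 5, 4, 7, 15, 6, 2, 10, 9, 13, 14, 8]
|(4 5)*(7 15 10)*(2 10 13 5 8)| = 8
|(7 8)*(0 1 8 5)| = 5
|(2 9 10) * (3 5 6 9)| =|(2 3 5 6 9 10)| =6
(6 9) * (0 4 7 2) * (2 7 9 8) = (0 4 9 6 8 2) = [4, 1, 0, 3, 9, 5, 8, 7, 2, 6]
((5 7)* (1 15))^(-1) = (1 15)(5 7)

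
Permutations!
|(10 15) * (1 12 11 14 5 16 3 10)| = |(1 12 11 14 5 16 3 10 15)| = 9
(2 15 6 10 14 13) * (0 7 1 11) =(0 7 1 11)(2 15 6 10 14 13) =[7, 11, 15, 3, 4, 5, 10, 1, 8, 9, 14, 0, 12, 2, 13, 6]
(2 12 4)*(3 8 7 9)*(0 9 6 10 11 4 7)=(0 9 3 8)(2 12 7 6 10 11 4)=[9, 1, 12, 8, 2, 5, 10, 6, 0, 3, 11, 4, 7]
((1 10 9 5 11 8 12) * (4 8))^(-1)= (1 12 8 4 11 5 9 10)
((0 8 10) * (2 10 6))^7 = (0 6 10 8 2)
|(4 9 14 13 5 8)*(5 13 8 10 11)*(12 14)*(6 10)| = 20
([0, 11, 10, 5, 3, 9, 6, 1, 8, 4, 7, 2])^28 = (1 10 11 7 2)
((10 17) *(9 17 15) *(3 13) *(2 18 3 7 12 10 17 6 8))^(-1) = ((2 18 3 13 7 12 10 15 9 6 8))^(-1) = (2 8 6 9 15 10 12 7 13 3 18)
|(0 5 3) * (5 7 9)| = 5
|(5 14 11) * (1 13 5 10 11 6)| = |(1 13 5 14 6)(10 11)| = 10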